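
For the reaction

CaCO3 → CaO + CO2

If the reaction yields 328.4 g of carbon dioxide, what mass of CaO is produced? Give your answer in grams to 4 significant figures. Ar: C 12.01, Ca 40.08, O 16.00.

M(CO2) = 12.01 + 2(16.00) = 44.01 g/mol.
M(CaO) = 40.08 + 16.00 = 56.08 g/mol.
n(CO2) = 328.40 g / 44.01 g/mol = 7.4619 mol.
From the equation the CO2:CaO mole ratio is 1:1, so n(CaO) = 7.4619 × 1/1 = 7.4619 mol.
Mass of CaO = 7.4619 mol × 56.08 g/mol = 418.47 g.

418.5 g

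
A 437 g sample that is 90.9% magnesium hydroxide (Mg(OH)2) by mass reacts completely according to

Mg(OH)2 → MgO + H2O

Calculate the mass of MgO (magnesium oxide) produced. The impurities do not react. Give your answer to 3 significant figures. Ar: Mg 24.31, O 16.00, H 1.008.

Mass of pure Mg(OH)2 = 437 g × 0.909 = 397.2 g.
M(Mg(OH)2) = 24.31 + 2(16.00) + 2(1.008) = 58.326 g/mol.
M(MgO) = 24.31 + 16.00 = 40.31 g/mol.
n(Mg(OH)2) = 397.2 g / 58.326 g/mol = 6.811 mol.
From the equation the Mg(OH)2:MgO mole ratio is 1:1, so n(MgO) = 6.811 × 1/1 = 6.811 mol.
Mass of MgO = 6.811 mol × 40.31 g/mol = 274.5 g.

275 g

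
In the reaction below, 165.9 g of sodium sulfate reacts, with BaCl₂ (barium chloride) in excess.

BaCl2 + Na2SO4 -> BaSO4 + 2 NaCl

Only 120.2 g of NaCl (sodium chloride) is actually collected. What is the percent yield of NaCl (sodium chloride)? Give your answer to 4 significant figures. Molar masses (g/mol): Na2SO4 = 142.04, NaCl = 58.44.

88.05 %

n(Na2SO4) = 165.90 g / 142.04 g/mol = 1.1680 mol.
From the equation the Na2SO4:NaCl mole ratio is 1:2, so n(NaCl) = 1.1680 × 2/1 = 2.3360 mol.
Mass of NaCl = 2.3360 mol × 58.44 g/mol = 136.51 g.
This is the theoretical yield. Percent yield = 120.2 g / 136.51 g × 100% = 88.050%.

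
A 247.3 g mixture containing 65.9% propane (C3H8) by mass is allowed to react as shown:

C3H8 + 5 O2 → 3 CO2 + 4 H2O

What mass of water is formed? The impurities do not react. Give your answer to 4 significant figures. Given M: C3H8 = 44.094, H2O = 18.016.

Mass of pure C3H8 = 247.3 g × 0.659 = 162.97 g.
n(C3H8) = 162.97 g / 44.094 g/mol = 3.6960 mol.
From the equation the C3H8:H2O mole ratio is 1:4, so n(H2O) = 3.6960 × 4/1 = 14.784 mol.
Mass of H2O = 14.784 mol × 18.016 g/mol = 266.35 g.

266.3 g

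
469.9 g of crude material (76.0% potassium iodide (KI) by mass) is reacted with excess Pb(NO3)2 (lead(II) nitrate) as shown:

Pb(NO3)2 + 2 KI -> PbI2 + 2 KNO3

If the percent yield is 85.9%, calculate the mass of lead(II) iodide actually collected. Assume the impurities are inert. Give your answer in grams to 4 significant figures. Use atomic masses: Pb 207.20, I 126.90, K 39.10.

426.0 g

Pure KI available = 469.9 g × 0.760 = 357.12 g.
M(KI) = 39.10 + 126.90 = 166.00 g/mol.
M(PbI2) = 207.20 + 2(126.90) = 461.00 g/mol.
n(KI) = 357.12 g / 166.00 g/mol = 2.1513 mol.
From the equation the KI:PbI2 mole ratio is 2:1, so n(PbI2) = 2.1513 × 1/2 = 1.0757 mol.
Mass of PbI2 = 1.0757 mol × 461.00 g/mol = 495.89 g.
Actual mass collected = 495.89 g × 0.859 = 425.97 g.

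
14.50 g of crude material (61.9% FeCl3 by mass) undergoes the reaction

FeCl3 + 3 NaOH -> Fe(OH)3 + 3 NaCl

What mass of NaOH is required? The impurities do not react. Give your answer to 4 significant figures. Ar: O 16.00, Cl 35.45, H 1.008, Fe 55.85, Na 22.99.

6.640 g

Mass of pure FeCl3 = 14.50 g × 0.619 = 8.9755 g.
M(FeCl3) = 55.85 + 3(35.45) = 162.20 g/mol.
M(NaOH) = 22.99 + 16.00 + 1.008 = 39.998 g/mol.
n(FeCl3) = 8.9755 g / 162.20 g/mol = 0.055336 mol.
From the equation the FeCl3:NaOH mole ratio is 1:3, so n(NaOH) = 0.055336 × 3/1 = 0.16601 mol.
Mass of NaOH = 0.16601 mol × 39.998 g/mol = 6.6400 g.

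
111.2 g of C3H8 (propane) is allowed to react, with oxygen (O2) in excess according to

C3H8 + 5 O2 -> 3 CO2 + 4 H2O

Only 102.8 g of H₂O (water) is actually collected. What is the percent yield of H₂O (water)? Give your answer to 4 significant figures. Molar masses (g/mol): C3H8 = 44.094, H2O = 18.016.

56.57 %

n(C3H8) = 111.20 g / 44.094 g/mol = 2.5219 mol.
From the equation the C3H8:H2O mole ratio is 1:4, so n(H2O) = 2.5219 × 4/1 = 10.088 mol.
Mass of H2O = 10.088 mol × 18.016 g/mol = 181.74 g.
This is the theoretical yield. Percent yield = 102.8 g / 181.74 g × 100% = 56.565%.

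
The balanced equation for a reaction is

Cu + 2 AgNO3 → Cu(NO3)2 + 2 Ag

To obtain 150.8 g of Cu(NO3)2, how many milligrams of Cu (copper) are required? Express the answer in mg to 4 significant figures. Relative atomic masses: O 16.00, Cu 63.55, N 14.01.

51090 mg

M(Cu(NO3)2) = 63.55 + 2(14.01) + 6(16.00) = 187.57 g/mol.
M(Cu) = 63.55 g/mol.
n(Cu(NO3)2) = 150.80 g / 187.57 g/mol = 0.80397 mol.
From the equation the Cu(NO3)2:Cu mole ratio is 1:1, so n(Cu) = 0.80397 × 1/1 = 0.80397 mol.
Mass of Cu = 0.80397 mol × 63.55 g/mol = 51.092 g.
Converting to mg: 51.092 g = 51090 mg.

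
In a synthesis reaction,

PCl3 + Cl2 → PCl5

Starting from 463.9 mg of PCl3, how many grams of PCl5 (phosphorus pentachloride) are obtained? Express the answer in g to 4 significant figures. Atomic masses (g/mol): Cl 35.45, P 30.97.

0.7034 g

M(PCl3) = 30.97 + 3(35.45) = 137.32 g/mol.
M(PCl5) = 30.97 + 5(35.45) = 208.22 g/mol.
Convert: 463.9 mg = 0.46390 g.
n(PCl3) = 0.46390 g / 137.32 g/mol = 0.0033782 mol.
From the equation the PCl3:PCl5 mole ratio is 1:1, so n(PCl5) = 0.0033782 × 1/1 = 0.0033782 mol.
Mass of PCl5 = 0.0033782 mol × 208.22 g/mol = 0.70342 g.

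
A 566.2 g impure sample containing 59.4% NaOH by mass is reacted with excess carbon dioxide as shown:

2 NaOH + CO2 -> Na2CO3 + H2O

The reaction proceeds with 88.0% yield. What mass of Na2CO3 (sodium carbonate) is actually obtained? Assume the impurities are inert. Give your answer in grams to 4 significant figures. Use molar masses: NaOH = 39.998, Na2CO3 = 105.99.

Pure NaOH available = 566.2 g × 0.594 = 336.32 g.
n(NaOH) = 336.32 g / 39.998 g/mol = 8.4085 mol.
From the equation the NaOH:Na2CO3 mole ratio is 2:1, so n(Na2CO3) = 8.4085 × 1/2 = 4.2042 mol.
Mass of Na2CO3 = 4.2042 mol × 105.99 g/mol = 445.61 g.
Actual mass collected = 445.61 g × 0.880 = 392.13 g.

392.1 g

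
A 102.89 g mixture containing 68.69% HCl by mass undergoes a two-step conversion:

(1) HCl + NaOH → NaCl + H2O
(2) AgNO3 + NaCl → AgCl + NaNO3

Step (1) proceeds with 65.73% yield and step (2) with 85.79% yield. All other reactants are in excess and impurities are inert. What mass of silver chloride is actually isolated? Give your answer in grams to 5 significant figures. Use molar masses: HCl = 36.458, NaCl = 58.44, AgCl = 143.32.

Pure HCl = 102.89 × 0.6869 = 70.6751 g.
n(HCl) = 70.6751 / 36.458 = 1.93854 mol.
Step 1 (HCl:NaCl = 1:1): theoretical n(NaCl) = 1.93854 mol; at 65.73% yield, n(NaCl) = 1.27420 mol.
Step 2 (NaCl:AgCl = 1:1): theoretical n(AgCl) = 1.27420 mol, so theoretical mass = 1.27420 × 143.32 = 182.618 g.
At 85.79% yield, actual mass of AgCl = 182.618 × 0.8579 = 156.668 g.

156.67 g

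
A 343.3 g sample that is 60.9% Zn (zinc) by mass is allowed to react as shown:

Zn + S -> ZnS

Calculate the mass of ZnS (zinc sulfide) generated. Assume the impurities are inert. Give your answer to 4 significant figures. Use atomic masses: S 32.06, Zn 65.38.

Mass of pure Zn = 343.3 g × 0.609 = 209.07 g.
M(Zn) = 65.38 g/mol.
M(ZnS) = 65.38 + 32.06 = 97.44 g/mol.
n(Zn) = 209.07 g / 65.38 g/mol = 3.1978 mol.
From the equation the Zn:ZnS mole ratio is 1:1, so n(ZnS) = 3.1978 × 1/1 = 3.1978 mol.
Mass of ZnS = 3.1978 mol × 97.44 g/mol = 311.59 g.

311.6 g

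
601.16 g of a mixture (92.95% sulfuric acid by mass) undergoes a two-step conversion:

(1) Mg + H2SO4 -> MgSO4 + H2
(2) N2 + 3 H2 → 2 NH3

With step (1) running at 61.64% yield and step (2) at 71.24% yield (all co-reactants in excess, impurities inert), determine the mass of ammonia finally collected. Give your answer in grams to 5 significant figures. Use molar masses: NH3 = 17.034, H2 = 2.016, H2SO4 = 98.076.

28.411 g

Pure H2SO4 = 601.16 × 0.9295 = 558.778 g.
n(H2SO4) = 558.778 / 98.076 = 5.69740 mol.
Step 1 (H2SO4:H2 = 1:1): theoretical n(H2) = 5.69740 mol; at 61.64% yield, n(H2) = 3.51188 mol.
Step 2 (H2:NH3 = 3:2): theoretical n(NH3) = 2.34125 mol, so theoretical mass = 2.34125 × 17.034 = 39.8809 g.
At 71.24% yield, actual mass of NH3 = 39.8809 × 0.7124 = 28.4111 g.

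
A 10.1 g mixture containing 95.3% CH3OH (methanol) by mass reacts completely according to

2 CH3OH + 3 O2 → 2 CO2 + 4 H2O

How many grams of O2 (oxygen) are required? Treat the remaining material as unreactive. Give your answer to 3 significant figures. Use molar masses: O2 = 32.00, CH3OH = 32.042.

Mass of pure CH3OH = 10.1 g × 0.953 = 9.625 g.
n(CH3OH) = 9.625 g / 32.042 g/mol = 0.3004 mol.
From the equation the CH3OH:O2 mole ratio is 2:3, so n(O2) = 0.3004 × 3/2 = 0.4506 mol.
Mass of O2 = 0.4506 mol × 32.00 g/mol = 14.42 g.

14.4 g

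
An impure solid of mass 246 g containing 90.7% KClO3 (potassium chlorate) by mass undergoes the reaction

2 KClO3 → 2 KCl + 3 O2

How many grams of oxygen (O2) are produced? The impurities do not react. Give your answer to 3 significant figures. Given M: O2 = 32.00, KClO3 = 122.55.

Mass of pure KClO3 = 246 g × 0.907 = 223.1 g.
n(KClO3) = 223.1 g / 122.55 g/mol = 1.821 mol.
From the equation the KClO3:O2 mole ratio is 2:3, so n(O2) = 1.821 × 3/2 = 2.731 mol.
Mass of O2 = 2.731 mol × 32.00 g/mol = 87.39 g.

87.4 g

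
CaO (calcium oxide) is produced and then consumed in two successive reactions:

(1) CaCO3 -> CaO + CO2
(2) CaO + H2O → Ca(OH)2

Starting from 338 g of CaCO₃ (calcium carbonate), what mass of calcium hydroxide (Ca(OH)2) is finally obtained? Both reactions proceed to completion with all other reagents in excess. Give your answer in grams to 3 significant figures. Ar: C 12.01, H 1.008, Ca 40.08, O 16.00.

250 g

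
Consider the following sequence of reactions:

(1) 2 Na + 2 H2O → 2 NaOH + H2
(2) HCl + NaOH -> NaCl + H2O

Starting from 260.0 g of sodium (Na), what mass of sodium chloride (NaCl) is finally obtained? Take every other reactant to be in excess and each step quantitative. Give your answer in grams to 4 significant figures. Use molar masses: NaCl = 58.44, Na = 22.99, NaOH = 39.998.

660.9 g

n(Na) = 260.00 / 22.99 = 11.309 mol.
Step 1 gives a 2:2 ratio of Na to NaOH, so n(NaOH) = 11.309 mol.
In step 2 the NaOH:NaCl ratio is 1:1, so n(NaCl) = 11.309 mol.
Mass of NaCl = 11.309 × 58.44 = 660.91 g.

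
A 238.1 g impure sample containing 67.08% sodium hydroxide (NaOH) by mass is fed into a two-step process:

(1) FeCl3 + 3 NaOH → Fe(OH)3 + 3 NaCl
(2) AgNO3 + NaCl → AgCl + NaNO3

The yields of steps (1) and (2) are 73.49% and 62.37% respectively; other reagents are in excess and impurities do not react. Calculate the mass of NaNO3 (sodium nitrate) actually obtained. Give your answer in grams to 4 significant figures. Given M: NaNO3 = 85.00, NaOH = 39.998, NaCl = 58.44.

Pure NaOH = 238.1 × 0.6708 = 159.72 g.
n(NaOH) = 159.72 / 39.998 = 3.9931 mol.
Step 1 (NaOH:NaCl = 3:3): theoretical n(NaCl) = 3.9931 mol; at 73.49% yield, n(NaCl) = 2.9346 mol.
Step 2 (NaCl:NaNO3 = 1:1): theoretical n(NaNO3) = 2.9346 mol, so theoretical mass = 2.9346 × 85.00 = 249.44 g.
At 62.37% yield, actual mass of NaNO3 = 249.44 × 0.6237 = 155.57 g.

155.6 g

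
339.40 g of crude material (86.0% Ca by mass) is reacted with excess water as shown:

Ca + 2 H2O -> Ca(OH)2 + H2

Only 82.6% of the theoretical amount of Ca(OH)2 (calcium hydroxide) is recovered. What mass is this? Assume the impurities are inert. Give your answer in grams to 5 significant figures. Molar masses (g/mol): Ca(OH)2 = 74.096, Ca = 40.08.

445.72 g

Pure Ca available = 339.40 g × 0.860 = 291.884 g.
n(Ca) = 291.884 g / 40.08 g/mol = 7.28253 mol.
From the equation the Ca:Ca(OH)2 mole ratio is 1:1, so n(Ca(OH)2) = 7.28253 × 1/1 = 7.28253 mol.
Mass of Ca(OH)2 = 7.28253 mol × 74.096 g/mol = 539.607 g.
Actual mass collected = 539.607 g × 0.826 = 445.715 g.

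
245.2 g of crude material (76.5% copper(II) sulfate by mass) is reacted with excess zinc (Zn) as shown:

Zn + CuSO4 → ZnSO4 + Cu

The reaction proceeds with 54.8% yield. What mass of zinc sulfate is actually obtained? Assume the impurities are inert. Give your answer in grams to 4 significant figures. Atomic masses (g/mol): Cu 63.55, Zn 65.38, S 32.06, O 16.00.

Pure CuSO4 available = 245.2 g × 0.765 = 187.58 g.
M(CuSO4) = 63.55 + 32.06 + 4(16.00) = 159.61 g/mol.
M(ZnSO4) = 65.38 + 32.06 + 4(16.00) = 161.44 g/mol.
n(CuSO4) = 187.58 g / 159.61 g/mol = 1.1752 mol.
From the equation the CuSO4:ZnSO4 mole ratio is 1:1, so n(ZnSO4) = 1.1752 × 1/1 = 1.1752 mol.
Mass of ZnSO4 = 1.1752 mol × 161.44 g/mol = 189.73 g.
Actual mass collected = 189.73 g × 0.548 = 103.97 g.

104.0 g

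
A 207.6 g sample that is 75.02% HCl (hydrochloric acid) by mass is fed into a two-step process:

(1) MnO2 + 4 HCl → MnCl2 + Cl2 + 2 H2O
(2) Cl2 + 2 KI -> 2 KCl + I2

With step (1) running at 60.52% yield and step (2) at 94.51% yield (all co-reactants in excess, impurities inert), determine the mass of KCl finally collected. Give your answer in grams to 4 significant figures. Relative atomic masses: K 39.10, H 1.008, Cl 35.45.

Pure HCl = 207.6 × 0.7502 = 155.74 g.
M(HCl) = 1.008 + 35.45 = 36.458 g/mol.
M(KCl) = 39.10 + 35.45 = 74.55 g/mol.
n(HCl) = 155.74 / 36.458 = 4.2718 mol.
Step 1 (HCl:Cl2 = 4:1): theoretical n(Cl2) = 1.0680 mol; at 60.52% yield, n(Cl2) = 0.64632 mol.
Step 2 (Cl2:KCl = 1:2): theoretical n(KCl) = 1.2926 mol, so theoretical mass = 1.2926 × 74.55 = 96.367 g.
At 94.51% yield, actual mass of KCl = 96.367 × 0.9451 = 91.076 g.

91.08 g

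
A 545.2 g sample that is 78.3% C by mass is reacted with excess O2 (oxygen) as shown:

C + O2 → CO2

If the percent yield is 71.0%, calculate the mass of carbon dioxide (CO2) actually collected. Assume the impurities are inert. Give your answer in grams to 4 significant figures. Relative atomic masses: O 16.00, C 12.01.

1111 g

Pure C available = 545.2 g × 0.783 = 426.89 g.
M(C) = 12.01 g/mol.
M(CO2) = 12.01 + 2(16.00) = 44.01 g/mol.
n(C) = 426.89 g / 12.01 g/mol = 35.545 mol.
From the equation the C:CO2 mole ratio is 1:1, so n(CO2) = 35.545 × 1/1 = 35.545 mol.
Mass of CO2 = 35.545 mol × 44.01 g/mol = 1564.3 g.
Actual mass collected = 1564.3 g × 0.710 = 1110.7 g.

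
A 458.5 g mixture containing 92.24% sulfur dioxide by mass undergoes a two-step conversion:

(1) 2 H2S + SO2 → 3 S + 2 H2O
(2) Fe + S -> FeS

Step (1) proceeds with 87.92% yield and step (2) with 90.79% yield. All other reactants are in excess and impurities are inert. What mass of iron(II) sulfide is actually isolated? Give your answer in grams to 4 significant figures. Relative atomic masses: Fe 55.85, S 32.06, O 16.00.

Pure SO2 = 458.5 × 0.9224 = 422.92 g.
M(SO2) = 32.06 + 2(16.00) = 64.06 g/mol.
M(FeS) = 55.85 + 32.06 = 87.91 g/mol.
n(SO2) = 422.92 / 64.06 = 6.6019 mol.
Step 1 (SO2:S = 1:3): theoretical n(S) = 19.806 mol; at 87.92% yield, n(S) = 17.413 mol.
Step 2 (S:FeS = 1:1): theoretical n(FeS) = 17.413 mol, so theoretical mass = 17.413 × 87.91 = 1530.8 g.
At 90.79% yield, actual mass of FeS = 1530.8 × 0.9079 = 1389.8 g.

1390 g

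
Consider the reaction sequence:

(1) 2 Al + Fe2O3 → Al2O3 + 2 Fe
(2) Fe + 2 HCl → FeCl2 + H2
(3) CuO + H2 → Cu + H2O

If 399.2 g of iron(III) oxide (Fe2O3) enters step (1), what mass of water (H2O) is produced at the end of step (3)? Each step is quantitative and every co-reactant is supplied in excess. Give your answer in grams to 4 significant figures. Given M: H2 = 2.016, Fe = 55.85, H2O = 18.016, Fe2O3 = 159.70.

n(Fe2O3) = 399.2 / 159.70 = 2.4997 mol.
Reaction (1): Fe2O3→Fe ratio 1:2 ⇒ n(Fe) = 4.9994 mol.
Reaction (2): Fe→H2 ratio 1:1 ⇒ n(H2) = 4.9994 mol.
Reaction (3): H2→H2O ratio 1:1 ⇒ n(H2O) = 4.9994 mol.
Mass of H2O = 4.9994 × 18.016 = 90.069 g.

90.07 g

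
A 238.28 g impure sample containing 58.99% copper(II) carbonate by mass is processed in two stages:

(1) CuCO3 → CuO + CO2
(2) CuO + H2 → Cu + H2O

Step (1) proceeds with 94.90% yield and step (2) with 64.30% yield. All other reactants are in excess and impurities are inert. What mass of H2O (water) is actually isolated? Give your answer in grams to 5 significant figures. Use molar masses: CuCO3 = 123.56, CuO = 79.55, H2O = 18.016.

Pure CuCO3 = 238.28 × 0.5899 = 140.561 g.
n(CuCO3) = 140.561 / 123.56 = 1.13760 mol.
Step 1 (CuCO3:CuO = 1:1): theoretical n(CuO) = 1.13760 mol; at 94.90% yield, n(CuO) = 1.07958 mol.
Step 2 (CuO:H2O = 1:1): theoretical n(H2O) = 1.07958 mol, so theoretical mass = 1.07958 × 18.016 = 19.4497 g.
At 64.30% yield, actual mass of H2O = 19.4497 × 0.6430 = 12.5062 g.

12.506 g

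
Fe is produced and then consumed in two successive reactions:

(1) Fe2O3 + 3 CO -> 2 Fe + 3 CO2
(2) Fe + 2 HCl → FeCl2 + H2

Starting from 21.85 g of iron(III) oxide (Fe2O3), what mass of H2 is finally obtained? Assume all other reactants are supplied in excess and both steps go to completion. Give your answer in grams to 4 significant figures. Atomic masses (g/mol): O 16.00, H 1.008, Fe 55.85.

M(Fe2O3) = 2(55.85) + 3(16.00) = 159.70 g/mol.
M(H2) = 2(1.008) = 2.016 g/mol.
n(Fe2O3) = 21.850 / 159.70 = 0.13682 mol.
Step 1 gives a 1:2 ratio of Fe2O3 to Fe, so n(Fe) = 0.27364 mol.
In step 2 the Fe:H2 ratio is 1:1, so n(H2) = 0.27364 mol.
Mass of H2 = 0.27364 × 2.016 = 0.55165 g.

0.5517 g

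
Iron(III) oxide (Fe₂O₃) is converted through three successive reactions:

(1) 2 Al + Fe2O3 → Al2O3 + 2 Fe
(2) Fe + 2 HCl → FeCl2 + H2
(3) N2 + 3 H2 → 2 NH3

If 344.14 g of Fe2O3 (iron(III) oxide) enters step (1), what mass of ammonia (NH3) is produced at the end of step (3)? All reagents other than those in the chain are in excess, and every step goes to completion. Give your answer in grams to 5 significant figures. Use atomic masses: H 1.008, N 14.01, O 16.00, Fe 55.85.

48.942 g

M(Fe2O3) = 2(55.85) + 3(16.00) = 159.70 g/mol.
M(NH3) = 14.01 + 3(1.008) = 17.034 g/mol.
n(Fe2O3) = 344.14 / 159.70 = 2.15492 mol.
Reaction (1): Fe2O3→Fe ratio 1:2 ⇒ n(Fe) = 4.30983 mol.
Reaction (2): Fe→H2 ratio 1:1 ⇒ n(H2) = 4.30983 mol.
Reaction (3): H2→NH3 ratio 3:2 ⇒ n(NH3) = 2.87322 mol.
Mass of NH3 = 2.87322 × 17.034 = 48.9424 g.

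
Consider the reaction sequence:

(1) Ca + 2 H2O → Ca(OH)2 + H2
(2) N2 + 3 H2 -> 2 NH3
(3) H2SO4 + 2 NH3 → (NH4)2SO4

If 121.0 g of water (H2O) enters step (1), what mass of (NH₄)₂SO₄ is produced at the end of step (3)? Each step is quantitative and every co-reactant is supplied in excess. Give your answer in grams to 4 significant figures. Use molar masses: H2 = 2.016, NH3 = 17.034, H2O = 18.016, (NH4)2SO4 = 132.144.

147.9 g

n(H2O) = 121.0 / 18.016 = 6.7163 mol.
Reaction (1): H2O→H2 ratio 2:1 ⇒ n(H2) = 3.3581 mol.
Reaction (2): H2→NH3 ratio 3:2 ⇒ n(NH3) = 2.2388 mol.
Reaction (3): NH3→(NH4)2SO4 ratio 2:1 ⇒ n((NH4)2SO4) = 1.1194 mol.
Mass of (NH4)2SO4 = 1.1194 × 132.144 = 147.92 g.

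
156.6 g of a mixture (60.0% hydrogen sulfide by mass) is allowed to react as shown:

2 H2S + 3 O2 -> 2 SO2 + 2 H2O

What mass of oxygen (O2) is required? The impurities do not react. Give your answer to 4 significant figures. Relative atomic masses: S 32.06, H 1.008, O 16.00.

132.4 g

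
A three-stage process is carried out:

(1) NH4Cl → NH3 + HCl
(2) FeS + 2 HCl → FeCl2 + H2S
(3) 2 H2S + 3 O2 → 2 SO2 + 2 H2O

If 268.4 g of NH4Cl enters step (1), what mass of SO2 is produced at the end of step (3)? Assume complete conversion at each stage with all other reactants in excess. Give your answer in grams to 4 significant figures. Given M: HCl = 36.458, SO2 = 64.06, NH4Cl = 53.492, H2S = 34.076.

160.7 g

n(NH4Cl) = 268.4 / 53.492 = 5.0176 mol.
Reaction (1): NH4Cl→HCl ratio 1:1 ⇒ n(HCl) = 5.0176 mol.
Reaction (2): HCl→H2S ratio 2:1 ⇒ n(H2S) = 2.5088 mol.
Reaction (3): H2S→SO2 ratio 2:2 ⇒ n(SO2) = 2.5088 mol.
Mass of SO2 = 2.5088 × 64.06 = 160.71 g.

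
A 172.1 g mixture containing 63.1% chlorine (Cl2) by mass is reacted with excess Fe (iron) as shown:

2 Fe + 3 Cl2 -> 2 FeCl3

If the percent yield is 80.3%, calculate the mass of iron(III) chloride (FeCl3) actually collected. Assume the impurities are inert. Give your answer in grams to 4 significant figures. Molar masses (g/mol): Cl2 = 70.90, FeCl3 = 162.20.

133.0 g

Pure Cl2 available = 172.1 g × 0.631 = 108.60 g.
n(Cl2) = 108.60 g / 70.90 g/mol = 1.5317 mol.
From the equation the Cl2:FeCl3 mole ratio is 3:2, so n(FeCl3) = 1.5317 × 2/3 = 1.0211 mol.
Mass of FeCl3 = 1.0211 mol × 162.20 g/mol = 165.62 g.
Actual mass collected = 165.62 g × 0.803 = 133.00 g.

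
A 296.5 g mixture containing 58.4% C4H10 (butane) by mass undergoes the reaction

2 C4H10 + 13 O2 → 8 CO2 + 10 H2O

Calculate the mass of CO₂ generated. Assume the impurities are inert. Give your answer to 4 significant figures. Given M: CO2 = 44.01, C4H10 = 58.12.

524.5 g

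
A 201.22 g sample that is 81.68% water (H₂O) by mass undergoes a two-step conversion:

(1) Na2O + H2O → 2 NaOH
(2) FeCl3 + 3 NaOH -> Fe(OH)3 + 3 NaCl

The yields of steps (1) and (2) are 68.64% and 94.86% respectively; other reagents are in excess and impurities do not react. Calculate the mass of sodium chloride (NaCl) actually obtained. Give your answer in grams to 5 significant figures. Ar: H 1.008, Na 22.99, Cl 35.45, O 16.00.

Pure H2O = 201.22 × 0.8168 = 164.356 g.
M(H2O) = 2(1.008) + 16.00 = 18.016 g/mol.
M(NaCl) = 22.99 + 35.45 = 58.44 g/mol.
n(H2O) = 164.356 / 18.016 = 9.12281 mol.
Step 1 (H2O:NaOH = 1:2): theoretical n(NaOH) = 18.2456 mol; at 68.64% yield, n(NaOH) = 12.5238 mol.
Step 2 (NaOH:NaCl = 3:3): theoretical n(NaCl) = 12.5238 mol, so theoretical mass = 12.5238 × 58.44 = 731.890 g.
At 94.86% yield, actual mass of NaCl = 731.890 × 0.9486 = 694.271 g.

694.27 g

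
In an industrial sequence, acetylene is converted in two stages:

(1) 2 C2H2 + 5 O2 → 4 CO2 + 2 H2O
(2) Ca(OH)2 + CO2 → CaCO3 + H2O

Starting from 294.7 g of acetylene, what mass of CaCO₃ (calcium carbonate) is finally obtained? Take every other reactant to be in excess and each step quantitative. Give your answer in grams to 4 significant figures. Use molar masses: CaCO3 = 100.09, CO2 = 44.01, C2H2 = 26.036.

n(C2H2) = 294.70 / 26.036 = 11.319 mol.
Step 1 gives a 2:4 ratio of C2H2 to CO2, so n(CO2) = 22.638 mol.
In step 2 the CO2:CaCO3 ratio is 1:1, so n(CaCO3) = 22.638 mol.
Mass of CaCO3 = 22.638 × 100.09 = 2265.8 g.

2266 g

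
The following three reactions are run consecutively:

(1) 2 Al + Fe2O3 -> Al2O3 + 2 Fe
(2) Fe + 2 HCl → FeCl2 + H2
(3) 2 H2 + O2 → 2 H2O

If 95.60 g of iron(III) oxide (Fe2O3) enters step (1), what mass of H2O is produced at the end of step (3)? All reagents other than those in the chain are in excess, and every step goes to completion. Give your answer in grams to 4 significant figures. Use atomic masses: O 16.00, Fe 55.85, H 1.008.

M(Fe2O3) = 2(55.85) + 3(16.00) = 159.70 g/mol.
M(H2O) = 2(1.008) + 16.00 = 18.016 g/mol.
n(Fe2O3) = 95.60 / 159.70 = 0.59862 mol.
Reaction (1): Fe2O3→Fe ratio 1:2 ⇒ n(Fe) = 1.1972 mol.
Reaction (2): Fe→H2 ratio 1:1 ⇒ n(H2) = 1.1972 mol.
Reaction (3): H2→H2O ratio 2:2 ⇒ n(H2O) = 1.1972 mol.
Mass of H2O = 1.1972 × 18.016 = 21.570 g.

21.57 g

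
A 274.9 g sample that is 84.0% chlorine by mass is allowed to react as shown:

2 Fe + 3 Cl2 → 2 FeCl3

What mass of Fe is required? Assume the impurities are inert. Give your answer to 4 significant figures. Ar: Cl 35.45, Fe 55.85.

121.3 g

Mass of pure Cl2 = 274.9 g × 0.840 = 230.92 g.
M(Cl2) = 2(35.45) = 70.90 g/mol.
M(Fe) = 55.85 g/mol.
n(Cl2) = 230.92 g / 70.90 g/mol = 3.2569 mol.
From the equation the Cl2:Fe mole ratio is 3:2, so n(Fe) = 3.2569 × 2/3 = 2.1713 mol.
Mass of Fe = 2.1713 mol × 55.85 g/mol = 121.27 g.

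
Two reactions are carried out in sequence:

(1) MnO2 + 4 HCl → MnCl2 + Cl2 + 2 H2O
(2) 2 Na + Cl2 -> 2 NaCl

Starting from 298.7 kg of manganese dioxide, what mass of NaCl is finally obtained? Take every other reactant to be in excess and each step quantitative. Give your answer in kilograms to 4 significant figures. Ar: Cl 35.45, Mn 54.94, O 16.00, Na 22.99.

M(MnO2) = 54.94 + 2(16.00) = 86.94 g/mol.
M(NaCl) = 22.99 + 35.45 = 58.44 g/mol.
298.7 kg = 298700 g.
n(MnO2) = 298700 / 86.94 = 3435.7 mol.
Step 1 gives a 1:1 ratio of MnO2 to Cl2, so n(Cl2) = 3435.7 mol.
In step 2 the Cl2:NaCl ratio is 1:2, so n(NaCl) = 6871.4 mol.
Mass of NaCl = 6871.4 × 58.44 = 401560 g = 401.6 kg.

401.6 kg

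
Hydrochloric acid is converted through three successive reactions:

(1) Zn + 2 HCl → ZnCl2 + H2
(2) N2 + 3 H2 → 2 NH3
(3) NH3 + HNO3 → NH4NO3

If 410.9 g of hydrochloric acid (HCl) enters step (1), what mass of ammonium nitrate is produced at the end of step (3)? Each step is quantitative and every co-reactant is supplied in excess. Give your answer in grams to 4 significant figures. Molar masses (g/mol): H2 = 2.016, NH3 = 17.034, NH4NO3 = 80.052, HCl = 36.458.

n(HCl) = 410.9 / 36.458 = 11.271 mol.
Reaction (1): HCl→H2 ratio 2:1 ⇒ n(H2) = 5.6353 mol.
Reaction (2): H2→NH3 ratio 3:2 ⇒ n(NH3) = 3.7568 mol.
Reaction (3): NH3→NH4NO3 ratio 1:1 ⇒ n(NH4NO3) = 3.7568 mol.
Mass of NH4NO3 = 3.7568 × 80.052 = 300.74 g.

300.7 g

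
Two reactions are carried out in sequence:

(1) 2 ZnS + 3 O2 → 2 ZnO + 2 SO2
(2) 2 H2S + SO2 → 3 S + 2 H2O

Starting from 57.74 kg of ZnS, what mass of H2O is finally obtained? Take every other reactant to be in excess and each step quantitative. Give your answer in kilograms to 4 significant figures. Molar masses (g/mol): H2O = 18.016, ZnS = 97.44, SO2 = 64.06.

57.74 kg = 57740 g.
n(ZnS) = 57740 / 97.44 = 592.57 mol.
Step 1 gives a 2:2 ratio of ZnS to SO2, so n(SO2) = 592.57 mol.
In step 2 the SO2:H2O ratio is 1:2, so n(H2O) = 1185.1 mol.
Mass of H2O = 1185.1 × 18.016 = 21351 g = 21.35 kg.

21.35 kg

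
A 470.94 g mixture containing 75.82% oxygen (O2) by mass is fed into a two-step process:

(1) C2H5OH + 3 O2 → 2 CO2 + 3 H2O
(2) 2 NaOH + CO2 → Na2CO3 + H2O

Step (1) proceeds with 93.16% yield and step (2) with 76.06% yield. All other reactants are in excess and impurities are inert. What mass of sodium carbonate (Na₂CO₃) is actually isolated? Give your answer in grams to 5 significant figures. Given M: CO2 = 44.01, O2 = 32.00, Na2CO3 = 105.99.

Pure O2 = 470.94 × 0.7582 = 357.067 g.
n(O2) = 357.067 / 32.00 = 11.1583 mol.
Step 1 (O2:CO2 = 3:2): theoretical n(CO2) = 7.43889 mol; at 93.16% yield, n(CO2) = 6.93007 mol.
Step 2 (CO2:Na2CO3 = 1:1): theoretical n(Na2CO3) = 6.93007 mol, so theoretical mass = 6.93007 × 105.99 = 734.518 g.
At 76.06% yield, actual mass of Na2CO3 = 734.518 × 0.7606 = 558.674 g.

558.67 g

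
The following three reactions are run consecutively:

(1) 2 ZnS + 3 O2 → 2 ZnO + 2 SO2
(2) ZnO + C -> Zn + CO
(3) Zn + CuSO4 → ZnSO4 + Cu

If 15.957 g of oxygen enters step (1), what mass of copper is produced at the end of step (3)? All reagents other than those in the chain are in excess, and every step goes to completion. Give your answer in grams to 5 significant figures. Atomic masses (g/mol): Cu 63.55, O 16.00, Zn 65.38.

M(O2) = 2(16.00) = 32.00 g/mol.
M(Cu) = 63.55 g/mol.
n(O2) = 15.957 / 32.00 = 0.498656 mol.
Reaction (1): O2→ZnO ratio 3:2 ⇒ n(ZnO) = 0.332437 mol.
Reaction (2): ZnO→Zn ratio 1:1 ⇒ n(Zn) = 0.332437 mol.
Reaction (3): Zn→Cu ratio 1:1 ⇒ n(Cu) = 0.332437 mol.
Mass of Cu = 0.332437 × 63.55 = 21.1264 g.

21.126 g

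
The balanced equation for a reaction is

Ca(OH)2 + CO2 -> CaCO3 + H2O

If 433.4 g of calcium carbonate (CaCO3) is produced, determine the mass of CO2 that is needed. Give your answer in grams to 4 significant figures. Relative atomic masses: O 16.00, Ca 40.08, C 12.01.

190.6 g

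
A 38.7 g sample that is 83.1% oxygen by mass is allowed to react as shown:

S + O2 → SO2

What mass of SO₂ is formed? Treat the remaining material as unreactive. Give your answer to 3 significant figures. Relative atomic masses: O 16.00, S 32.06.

64.4 g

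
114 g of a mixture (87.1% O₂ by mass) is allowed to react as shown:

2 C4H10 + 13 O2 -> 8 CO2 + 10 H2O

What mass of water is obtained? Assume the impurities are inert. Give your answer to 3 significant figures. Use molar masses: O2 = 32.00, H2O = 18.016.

Mass of pure O2 = 114 g × 0.871 = 99.29 g.
n(O2) = 99.29 g / 32.00 g/mol = 3.103 mol.
From the equation the O2:H2O mole ratio is 13:10, so n(H2O) = 3.103 × 10/13 = 2.387 mol.
Mass of H2O = 2.387 mol × 18.016 g/mol = 43.00 g.

43.0 g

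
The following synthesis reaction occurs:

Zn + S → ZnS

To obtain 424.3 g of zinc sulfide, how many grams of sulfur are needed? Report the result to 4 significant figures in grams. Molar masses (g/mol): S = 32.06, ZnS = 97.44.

139.6 g

n(ZnS) = 424.30 g / 97.44 g/mol = 4.3545 mol.
From the equation the ZnS:S mole ratio is 1:1, so n(S) = 4.3545 × 1/1 = 4.3545 mol.
Mass of S = 4.3545 mol × 32.06 g/mol = 139.60 g.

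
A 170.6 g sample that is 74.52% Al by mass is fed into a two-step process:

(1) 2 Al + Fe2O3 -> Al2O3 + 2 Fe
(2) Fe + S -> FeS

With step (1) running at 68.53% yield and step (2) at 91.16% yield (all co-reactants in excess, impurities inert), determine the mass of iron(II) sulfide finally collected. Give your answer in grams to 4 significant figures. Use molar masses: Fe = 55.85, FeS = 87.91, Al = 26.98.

Pure Al = 170.6 × 0.7452 = 127.13 g.
n(Al) = 127.13 / 26.98 = 4.7121 mol.
Step 1 (Al:Fe = 2:2): theoretical n(Fe) = 4.7121 mol; at 68.53% yield, n(Fe) = 3.2292 mol.
Step 2 (Fe:FeS = 1:1): theoretical n(FeS) = 3.2292 mol, so theoretical mass = 3.2292 × 87.91 = 283.88 g.
At 91.16% yield, actual mass of FeS = 283.88 × 0.9116 = 258.78 g.

258.8 g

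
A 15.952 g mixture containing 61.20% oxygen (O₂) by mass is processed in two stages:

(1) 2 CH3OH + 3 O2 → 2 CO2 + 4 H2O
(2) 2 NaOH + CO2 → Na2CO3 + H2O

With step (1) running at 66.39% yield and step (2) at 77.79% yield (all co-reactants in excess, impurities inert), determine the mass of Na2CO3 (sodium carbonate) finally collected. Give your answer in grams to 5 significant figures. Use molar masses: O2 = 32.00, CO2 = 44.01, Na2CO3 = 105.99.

11.133 g

Pure O2 = 15.952 × 0.6120 = 9.76262 g.
n(O2) = 9.76262 / 32.00 = 0.305082 mol.
Step 1 (O2:CO2 = 3:2): theoretical n(CO2) = 0.203388 mol; at 66.39% yield, n(CO2) = 0.135029 mol.
Step 2 (CO2:Na2CO3 = 1:1): theoretical n(Na2CO3) = 0.135029 mol, so theoretical mass = 0.135029 × 105.99 = 14.3118 g.
At 77.79% yield, actual mass of Na2CO3 = 14.3118 × 0.7779 = 11.1331 g.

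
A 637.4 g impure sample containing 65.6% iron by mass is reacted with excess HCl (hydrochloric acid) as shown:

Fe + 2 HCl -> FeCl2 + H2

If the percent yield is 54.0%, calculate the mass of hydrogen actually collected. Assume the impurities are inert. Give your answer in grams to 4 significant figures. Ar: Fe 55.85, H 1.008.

Pure Fe available = 637.4 g × 0.656 = 418.13 g.
M(Fe) = 55.85 g/mol.
M(H2) = 2(1.008) = 2.016 g/mol.
n(Fe) = 418.13 g / 55.85 g/mol = 7.4867 mol.
From the equation the Fe:H2 mole ratio is 1:1, so n(H2) = 7.4867 × 1/1 = 7.4867 mol.
Mass of H2 = 7.4867 mol × 2.016 g/mol = 15.093 g.
Actual mass collected = 15.093 g × 0.540 = 8.1504 g.

8.150 g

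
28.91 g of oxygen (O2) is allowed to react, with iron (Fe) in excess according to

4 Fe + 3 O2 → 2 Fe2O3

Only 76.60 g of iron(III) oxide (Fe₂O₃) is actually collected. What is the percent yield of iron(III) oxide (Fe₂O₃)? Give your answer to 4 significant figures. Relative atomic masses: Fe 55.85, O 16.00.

79.64 %

M(O2) = 2(16.00) = 32.00 g/mol.
M(Fe2O3) = 2(55.85) + 3(16.00) = 159.70 g/mol.
n(O2) = 28.910 g / 32.00 g/mol = 0.90344 mol.
From the equation the O2:Fe2O3 mole ratio is 3:2, so n(Fe2O3) = 0.90344 × 2/3 = 0.60229 mol.
Mass of Fe2O3 = 0.60229 mol × 159.70 g/mol = 96.186 g.
This is the theoretical yield. Percent yield = 76.60 g / 96.186 g × 100% = 79.637%.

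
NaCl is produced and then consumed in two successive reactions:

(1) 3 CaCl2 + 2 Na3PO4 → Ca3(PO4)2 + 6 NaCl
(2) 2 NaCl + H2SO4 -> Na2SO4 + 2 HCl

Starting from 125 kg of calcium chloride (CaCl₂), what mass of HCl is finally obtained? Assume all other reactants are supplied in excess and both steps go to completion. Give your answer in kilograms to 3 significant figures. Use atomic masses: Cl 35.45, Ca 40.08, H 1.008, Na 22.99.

M(CaCl2) = 40.08 + 2(35.45) = 110.98 g/mol.
M(HCl) = 1.008 + 35.45 = 36.458 g/mol.
125 kg = 125000 g.
n(CaCl2) = 125000 / 110.98 = 1126 mol.
Step 1 gives a 3:6 ratio of CaCl2 to NaCl, so n(NaCl) = 2253 mol.
In step 2 the NaCl:HCl ratio is 2:2, so n(HCl) = 2253 mol.
Mass of HCl = 2253 × 36.458 = 82130 g = 82.1 kg.

82.1 kg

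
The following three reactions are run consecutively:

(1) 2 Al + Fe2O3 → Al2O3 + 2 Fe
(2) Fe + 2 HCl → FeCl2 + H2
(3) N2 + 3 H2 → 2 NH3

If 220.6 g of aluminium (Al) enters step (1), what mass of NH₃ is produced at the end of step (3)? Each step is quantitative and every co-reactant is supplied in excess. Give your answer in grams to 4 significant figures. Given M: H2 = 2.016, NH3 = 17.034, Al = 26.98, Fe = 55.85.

n(Al) = 220.6 / 26.98 = 8.1764 mol.
Reaction (1): Al→Fe ratio 2:2 ⇒ n(Fe) = 8.1764 mol.
Reaction (2): Fe→H2 ratio 1:1 ⇒ n(H2) = 8.1764 mol.
Reaction (3): H2→NH3 ratio 3:2 ⇒ n(NH3) = 5.4510 mol.
Mass of NH3 = 5.4510 × 17.034 = 92.852 g.

92.85 g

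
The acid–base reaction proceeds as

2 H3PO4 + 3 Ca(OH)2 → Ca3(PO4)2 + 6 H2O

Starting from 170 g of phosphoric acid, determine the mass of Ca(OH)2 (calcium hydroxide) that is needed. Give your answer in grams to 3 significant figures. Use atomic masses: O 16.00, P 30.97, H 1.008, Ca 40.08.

193 g

M(H3PO4) = 3(1.008) + 30.97 + 4(16.00) = 97.994 g/mol.
M(Ca(OH)2) = 40.08 + 2(16.00) + 2(1.008) = 74.096 g/mol.
n(H3PO4) = 170.0 g / 97.994 g/mol = 1.735 mol.
From the equation the H3PO4:Ca(OH)2 mole ratio is 2:3, so n(Ca(OH)2) = 1.735 × 3/2 = 2.602 mol.
Mass of Ca(OH)2 = 2.602 mol × 74.096 g/mol = 192.8 g.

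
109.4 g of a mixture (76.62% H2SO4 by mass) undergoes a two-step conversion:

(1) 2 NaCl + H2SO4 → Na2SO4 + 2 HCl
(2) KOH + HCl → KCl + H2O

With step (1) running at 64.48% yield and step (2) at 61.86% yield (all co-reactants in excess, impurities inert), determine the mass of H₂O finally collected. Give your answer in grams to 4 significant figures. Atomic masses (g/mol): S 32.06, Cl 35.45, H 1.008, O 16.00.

12.28 g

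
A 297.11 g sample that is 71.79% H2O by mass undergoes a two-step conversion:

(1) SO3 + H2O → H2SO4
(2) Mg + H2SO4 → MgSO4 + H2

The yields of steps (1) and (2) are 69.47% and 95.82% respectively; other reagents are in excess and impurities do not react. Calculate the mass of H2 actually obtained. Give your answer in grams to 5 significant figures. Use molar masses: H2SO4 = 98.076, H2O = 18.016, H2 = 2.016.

15.888 g

Pure H2O = 297.11 × 0.7179 = 213.295 g.
n(H2O) = 213.295 / 18.016 = 11.8392 mol.
Step 1 (H2O:H2SO4 = 1:1): theoretical n(H2SO4) = 11.8392 mol; at 69.47% yield, n(H2SO4) = 8.22470 mol.
Step 2 (H2SO4:H2 = 1:1): theoretical n(H2) = 8.22470 mol, so theoretical mass = 8.22470 × 2.016 = 16.5810 g.
At 95.82% yield, actual mass of H2 = 16.5810 × 0.9582 = 15.8879 g.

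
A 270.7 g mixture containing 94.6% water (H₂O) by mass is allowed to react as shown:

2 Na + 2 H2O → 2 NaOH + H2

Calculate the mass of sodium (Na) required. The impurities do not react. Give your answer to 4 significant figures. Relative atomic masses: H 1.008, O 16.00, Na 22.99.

Mass of pure H2O = 270.7 g × 0.946 = 256.08 g.
M(H2O) = 2(1.008) + 16.00 = 18.016 g/mol.
M(Na) = 22.99 g/mol.
n(H2O) = 256.08 g / 18.016 g/mol = 14.214 mol.
From the equation the H2O:Na mole ratio is 2:2, so n(Na) = 14.214 × 2/2 = 14.214 mol.
Mass of Na = 14.214 mol × 22.99 g/mol = 326.78 g.

326.8 g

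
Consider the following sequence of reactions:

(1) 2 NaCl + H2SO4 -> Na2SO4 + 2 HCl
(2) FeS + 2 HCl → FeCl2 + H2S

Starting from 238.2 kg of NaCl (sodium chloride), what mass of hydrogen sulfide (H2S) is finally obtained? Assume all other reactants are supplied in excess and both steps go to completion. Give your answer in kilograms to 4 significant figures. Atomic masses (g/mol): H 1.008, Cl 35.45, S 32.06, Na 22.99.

M(NaCl) = 22.99 + 35.45 = 58.44 g/mol.
M(H2S) = 2(1.008) + 32.06 = 34.076 g/mol.
238.2 kg = 238200 g.
n(NaCl) = 238200 / 58.44 = 4076.0 mol.
Step 1 gives a 2:2 ratio of NaCl to HCl, so n(HCl) = 4076.0 mol.
In step 2 the HCl:H2S ratio is 2:1, so n(H2S) = 2038.0 mol.
Mass of H2S = 2038.0 × 34.076 = 69446 g = 69.45 kg.

69.45 kg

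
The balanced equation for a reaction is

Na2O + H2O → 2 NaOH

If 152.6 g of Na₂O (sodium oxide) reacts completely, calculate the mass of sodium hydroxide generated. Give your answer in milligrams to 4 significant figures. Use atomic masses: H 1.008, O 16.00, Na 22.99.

M(Na2O) = 2(22.99) + 16.00 = 61.98 g/mol.
M(NaOH) = 22.99 + 16.00 + 1.008 = 39.998 g/mol.
n(Na2O) = 152.60 g / 61.98 g/mol = 2.4621 mol.
From the equation the Na2O:NaOH mole ratio is 1:2, so n(NaOH) = 2.4621 × 2/1 = 4.9242 mol.
Mass of NaOH = 4.9242 mol × 39.998 g/mol = 196.96 g.
Converting to mg: 196.96 g = 197000 mg.

197000 mg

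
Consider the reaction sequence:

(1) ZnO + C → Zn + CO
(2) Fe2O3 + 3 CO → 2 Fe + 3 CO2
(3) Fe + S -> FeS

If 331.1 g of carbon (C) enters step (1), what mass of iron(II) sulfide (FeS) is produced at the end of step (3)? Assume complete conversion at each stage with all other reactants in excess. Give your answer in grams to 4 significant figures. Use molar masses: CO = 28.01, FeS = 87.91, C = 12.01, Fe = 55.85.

n(C) = 331.1 / 12.01 = 27.569 mol.
Reaction (1): C→CO ratio 1:1 ⇒ n(CO) = 27.569 mol.
Reaction (2): CO→Fe ratio 3:2 ⇒ n(Fe) = 18.379 mol.
Reaction (3): Fe→FeS ratio 1:1 ⇒ n(FeS) = 18.379 mol.
Mass of FeS = 18.379 × 87.91 = 1615.7 g.

1616 g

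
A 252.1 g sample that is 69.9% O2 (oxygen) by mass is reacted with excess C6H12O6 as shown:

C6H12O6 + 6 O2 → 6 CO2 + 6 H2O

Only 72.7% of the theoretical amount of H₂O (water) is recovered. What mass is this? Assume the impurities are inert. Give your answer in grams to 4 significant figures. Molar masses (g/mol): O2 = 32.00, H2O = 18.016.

72.13 g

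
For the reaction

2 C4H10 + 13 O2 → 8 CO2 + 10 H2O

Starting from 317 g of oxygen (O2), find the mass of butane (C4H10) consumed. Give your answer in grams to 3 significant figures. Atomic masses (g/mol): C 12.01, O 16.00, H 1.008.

88.6 g

M(O2) = 2(16.00) = 32.00 g/mol.
M(C4H10) = 4(12.01) + 10(1.008) = 58.12 g/mol.
n(O2) = 317.0 g / 32.00 g/mol = 9.906 mol.
From the equation the O2:C4H10 mole ratio is 13:2, so n(C4H10) = 9.906 × 2/13 = 1.524 mol.
Mass of C4H10 = 1.524 mol × 58.12 g/mol = 88.58 g.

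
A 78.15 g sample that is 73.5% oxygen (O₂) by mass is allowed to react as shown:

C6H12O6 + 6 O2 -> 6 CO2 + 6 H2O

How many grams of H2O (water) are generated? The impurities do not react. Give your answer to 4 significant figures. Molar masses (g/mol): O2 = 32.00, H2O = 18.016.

32.34 g

Mass of pure O2 = 78.15 g × 0.735 = 57.440 g.
n(O2) = 57.440 g / 32.00 g/mol = 1.7950 mol.
From the equation the O2:H2O mole ratio is 6:6, so n(H2O) = 1.7950 × 6/6 = 1.7950 mol.
Mass of H2O = 1.7950 mol × 18.016 g/mol = 32.339 g.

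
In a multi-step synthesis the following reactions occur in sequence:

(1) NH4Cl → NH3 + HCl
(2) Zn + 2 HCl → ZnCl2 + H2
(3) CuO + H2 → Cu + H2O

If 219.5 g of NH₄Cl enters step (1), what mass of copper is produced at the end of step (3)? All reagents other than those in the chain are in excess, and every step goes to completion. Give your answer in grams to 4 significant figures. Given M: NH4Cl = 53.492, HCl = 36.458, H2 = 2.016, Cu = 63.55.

n(NH4Cl) = 219.5 / 53.492 = 4.1034 mol.
Reaction (1): NH4Cl→HCl ratio 1:1 ⇒ n(HCl) = 4.1034 mol.
Reaction (2): HCl→H2 ratio 2:1 ⇒ n(H2) = 2.0517 mol.
Reaction (3): H2→Cu ratio 1:1 ⇒ n(Cu) = 2.0517 mol.
Mass of Cu = 2.0517 × 63.55 = 130.39 g.

130.4 g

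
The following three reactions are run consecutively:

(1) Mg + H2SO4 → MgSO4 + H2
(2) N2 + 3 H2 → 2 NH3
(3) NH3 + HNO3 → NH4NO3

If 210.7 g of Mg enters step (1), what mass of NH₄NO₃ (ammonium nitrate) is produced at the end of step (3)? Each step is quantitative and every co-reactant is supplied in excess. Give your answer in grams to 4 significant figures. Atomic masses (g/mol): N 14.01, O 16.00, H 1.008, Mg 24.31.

462.6 g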